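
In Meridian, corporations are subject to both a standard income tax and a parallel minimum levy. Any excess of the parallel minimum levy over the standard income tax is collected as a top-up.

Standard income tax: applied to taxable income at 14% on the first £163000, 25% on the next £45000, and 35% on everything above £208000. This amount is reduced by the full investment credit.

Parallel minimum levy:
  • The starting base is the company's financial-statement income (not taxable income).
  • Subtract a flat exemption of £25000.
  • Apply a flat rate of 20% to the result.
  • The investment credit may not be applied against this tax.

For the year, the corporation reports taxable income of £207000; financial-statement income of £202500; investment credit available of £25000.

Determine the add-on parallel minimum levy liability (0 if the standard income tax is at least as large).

Parallel minimum levy:
  Base (financial-statement income): £202500
  Less exemption £25000 → base £177500
  £177500 × 20% = £35500

Standard income tax:
  £163000 × 14% = £22820
  £44000 × 25% = £11000
  → £33820
  Less investment credit £25000 → £8820

Excess of parallel minimum levy over standard income tax: £35500 − £8820 = £26680.

£26680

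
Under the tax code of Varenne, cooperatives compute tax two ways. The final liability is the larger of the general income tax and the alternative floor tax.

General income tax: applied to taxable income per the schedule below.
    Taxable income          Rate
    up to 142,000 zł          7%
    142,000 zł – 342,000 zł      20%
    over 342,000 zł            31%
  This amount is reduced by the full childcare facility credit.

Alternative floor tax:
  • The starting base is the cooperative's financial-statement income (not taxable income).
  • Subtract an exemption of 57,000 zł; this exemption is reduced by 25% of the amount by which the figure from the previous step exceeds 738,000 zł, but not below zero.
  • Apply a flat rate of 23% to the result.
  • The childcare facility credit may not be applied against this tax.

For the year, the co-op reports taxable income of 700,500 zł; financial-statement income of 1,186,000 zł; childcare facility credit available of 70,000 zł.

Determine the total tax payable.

General income tax:
  142,000 zł × 7% = 9,940 zł
  200,000 zł × 20% = 40,000 zł
  358,500 zł × 31% = 111,135 zł
  → 161,075 zł
  Less childcare facility credit 70,000 zł → 91,075 zł

Alternative floor tax:
  Base (financial-statement income): 1,186,000 zł
  Exemption: 25% × (1,186,000 zł − 738,000 zł) = 112,000 zł ≥ 57,000 zł, so the exemption is fully phased out
  Base: 1,186,000 zł − 0 zł = 1,186,000 zł
  1,186,000 zł × 23% = 272,780 zł

272,780 zł > 91,075 zł, so the alternative floor tax is the binding amount.

272,780 zł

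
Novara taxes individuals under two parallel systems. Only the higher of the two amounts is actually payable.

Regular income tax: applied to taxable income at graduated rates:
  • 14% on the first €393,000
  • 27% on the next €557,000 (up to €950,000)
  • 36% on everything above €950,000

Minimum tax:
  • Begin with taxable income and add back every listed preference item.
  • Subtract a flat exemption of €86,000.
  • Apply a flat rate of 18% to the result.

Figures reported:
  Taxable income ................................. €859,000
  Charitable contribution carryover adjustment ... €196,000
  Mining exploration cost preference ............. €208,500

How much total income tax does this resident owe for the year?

Regular income tax:
  €393,000 × 14% = €55,020
  €466,000 × 27% = €125,820
  → €180,840

Minimum tax:
  Adjusted income: €859,000 + €196,000 + €208,500 = €1,263,500
  Less exemption €86,000 → base €1,177,500
  €1,177,500 × 18% = €211,950

€211,950 > €180,840, so the minimum tax is the binding amount.

€211,950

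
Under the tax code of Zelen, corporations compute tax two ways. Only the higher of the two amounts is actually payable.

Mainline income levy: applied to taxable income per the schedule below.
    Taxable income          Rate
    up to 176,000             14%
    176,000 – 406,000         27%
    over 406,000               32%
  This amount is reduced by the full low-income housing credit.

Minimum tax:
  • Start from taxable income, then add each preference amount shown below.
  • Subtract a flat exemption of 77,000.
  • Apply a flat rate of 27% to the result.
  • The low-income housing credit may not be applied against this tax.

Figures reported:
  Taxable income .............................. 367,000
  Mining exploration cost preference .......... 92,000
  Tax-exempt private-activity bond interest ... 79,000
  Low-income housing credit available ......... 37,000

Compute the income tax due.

Minimum tax:
  Adjusted income: 367,000 + 92,000 + 79,000 = 538,000
  Less exemption 77,000 → base 461,000
  461,000 × 27% = 124,470

Mainline income levy:
  176,000 × 14% = 24,640
  191,000 × 27% = 51,570
  → 76,210
  Less low-income housing credit 37,000 → 39,210

124,470 > 39,210, so the minimum tax is the binding amount.

124,470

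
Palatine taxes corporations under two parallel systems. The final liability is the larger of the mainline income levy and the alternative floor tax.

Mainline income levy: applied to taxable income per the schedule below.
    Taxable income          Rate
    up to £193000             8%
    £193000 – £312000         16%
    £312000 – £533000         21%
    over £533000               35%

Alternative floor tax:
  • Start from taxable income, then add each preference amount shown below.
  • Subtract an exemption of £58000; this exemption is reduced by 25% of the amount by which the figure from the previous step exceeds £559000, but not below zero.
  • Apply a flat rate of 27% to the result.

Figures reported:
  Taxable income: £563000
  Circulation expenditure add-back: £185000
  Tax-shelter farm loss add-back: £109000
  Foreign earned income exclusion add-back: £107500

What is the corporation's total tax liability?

Alternative floor tax:
  Adjusted income: £563000 + £185000 + £109000 + £107500 = £964500
  Exemption: 25% × (£964500 − £559000) = £101375 ≥ £58000, so the exemption is fully phased out
  Base: £964500 − £0 = £964500
  £964500 × 27% = £260415

Mainline income levy:
  £193000 × 8% = £15440
  £119000 × 16% = £19040
  £221000 × 21% = £46410
  £30000 × 35% = £10500
  → £91390

£260415 > £91390, so the alternative floor tax is the binding amount.

£260415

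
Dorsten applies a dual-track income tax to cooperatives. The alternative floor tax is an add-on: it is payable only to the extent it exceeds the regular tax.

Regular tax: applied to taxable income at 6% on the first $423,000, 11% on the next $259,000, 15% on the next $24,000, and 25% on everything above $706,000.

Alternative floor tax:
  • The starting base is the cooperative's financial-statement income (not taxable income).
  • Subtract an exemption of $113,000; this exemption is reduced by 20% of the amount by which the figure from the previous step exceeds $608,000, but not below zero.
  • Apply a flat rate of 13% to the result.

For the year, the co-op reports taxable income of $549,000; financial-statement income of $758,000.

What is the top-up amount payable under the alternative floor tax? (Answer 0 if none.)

Alternative floor tax:
  Base (financial-statement income): $758,000
  Exemption: $113,000 − 20% × ($758,000 − $608,000) = $113,000 − $30,000 = $83,000
  Base: $758,000 − $83,000 = $675,000
  $675,000 × 13% = $87,750

Regular tax:
  $423,000 × 6% = $25,380
  $126,000 × 11% = $13,860
  → $39,240

Excess of alternative floor tax over regular tax: $87,750 − $39,240 = $48,510.

$48,510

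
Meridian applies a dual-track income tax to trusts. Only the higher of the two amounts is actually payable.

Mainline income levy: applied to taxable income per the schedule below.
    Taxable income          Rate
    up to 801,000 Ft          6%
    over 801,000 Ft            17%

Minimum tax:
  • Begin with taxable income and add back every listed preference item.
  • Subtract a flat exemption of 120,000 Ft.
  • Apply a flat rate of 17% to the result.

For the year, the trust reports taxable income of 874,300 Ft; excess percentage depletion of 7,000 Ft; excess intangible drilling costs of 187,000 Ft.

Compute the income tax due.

Mainline income levy:
  801,000 Ft × 6% = 48,060 Ft
  73,300 Ft × 17% = 12,461 Ft
  → 60,521 Ft

Minimum tax:
  Adjusted income: 874,300 Ft + 7,000 Ft + 187,000 Ft = 1,068,300 Ft
  Less exemption 120,000 Ft → base 948,300 Ft
  948,300 Ft × 17% = 161,211 Ft

161,211 Ft > 60,521 Ft, so the minimum tax is the binding amount.

161,211 Ft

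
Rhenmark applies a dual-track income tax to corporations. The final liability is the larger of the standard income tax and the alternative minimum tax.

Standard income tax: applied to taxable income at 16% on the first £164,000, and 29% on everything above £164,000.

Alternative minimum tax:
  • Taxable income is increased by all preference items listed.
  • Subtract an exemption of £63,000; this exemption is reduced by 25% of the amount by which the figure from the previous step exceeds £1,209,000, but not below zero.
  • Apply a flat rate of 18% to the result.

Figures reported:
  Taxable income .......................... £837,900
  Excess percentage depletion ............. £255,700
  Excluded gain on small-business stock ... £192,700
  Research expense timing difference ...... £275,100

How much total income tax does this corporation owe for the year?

£281,052

Alternative minimum tax:
  Adjusted income: £837,900 + £255,700 + £192,700 + £275,100 = £1,561,400
  Exemption: 25% × (£1,561,400 − £1,209,000) = £88,100 ≥ £63,000, so the exemption is fully phased out
  Base: £1,561,400 − £0 = £1,561,400
  £1,561,400 × 18% = £281,052

Standard income tax:
  £164,000 × 16% = £26,240
  £673,900 × 29% = £195,431
  → £221,671

£281,052 > £221,671, so the alternative minimum tax is the binding amount.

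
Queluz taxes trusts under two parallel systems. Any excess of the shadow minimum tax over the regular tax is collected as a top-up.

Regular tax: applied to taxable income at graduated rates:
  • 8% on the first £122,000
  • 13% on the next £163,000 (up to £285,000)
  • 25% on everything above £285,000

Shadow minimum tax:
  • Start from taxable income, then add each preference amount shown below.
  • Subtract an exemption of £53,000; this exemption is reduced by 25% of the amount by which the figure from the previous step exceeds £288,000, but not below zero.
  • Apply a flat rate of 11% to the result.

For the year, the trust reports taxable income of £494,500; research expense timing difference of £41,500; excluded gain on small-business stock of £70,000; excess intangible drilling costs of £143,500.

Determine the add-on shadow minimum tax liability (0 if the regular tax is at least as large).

Regular tax:
  £122,000 × 8% = £9,760
  £163,000 × 13% = £21,190
  £209,500 × 25% = £52,375
  → £83,325

Shadow minimum tax:
  Adjusted income: £494,500 + £41,500 + £70,000 + £143,500 = £749,500
  Exemption: 25% × (£749,500 − £288,000) = £115,375 ≥ £53,000, so the exemption is fully phased out
  Base: £749,500 − £0 = £749,500
  £749,500 × 11% = £82,445

£82,445 ≤ £83,325, so no add-on is due.

£0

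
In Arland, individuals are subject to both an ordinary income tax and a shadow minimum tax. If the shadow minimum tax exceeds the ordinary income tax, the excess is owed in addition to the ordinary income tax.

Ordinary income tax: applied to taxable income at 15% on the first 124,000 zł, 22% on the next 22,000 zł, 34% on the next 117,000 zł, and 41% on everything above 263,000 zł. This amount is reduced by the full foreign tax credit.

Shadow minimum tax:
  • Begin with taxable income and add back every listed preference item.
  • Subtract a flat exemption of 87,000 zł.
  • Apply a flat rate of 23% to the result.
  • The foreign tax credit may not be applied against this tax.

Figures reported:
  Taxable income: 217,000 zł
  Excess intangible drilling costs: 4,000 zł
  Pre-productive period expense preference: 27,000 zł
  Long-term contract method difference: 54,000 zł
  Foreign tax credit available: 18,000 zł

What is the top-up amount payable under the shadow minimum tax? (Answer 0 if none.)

Shadow minimum tax:
  Adjusted income: 217,000 zł + 4,000 zł + 27,000 zł + 54,000 zł = 302,000 zł
  Less exemption 87,000 zł → base 215,000 zł
  215,000 zł × 23% = 49,450 zł

Ordinary income tax:
  124,000 zł × 15% = 18,600 zł
  22,000 zł × 22% = 4,840 zł
  71,000 zł × 34% = 24,140 zł
  → 47,580 zł
  Less foreign tax credit 18,000 zł → 29,580 zł

Excess of shadow minimum tax over ordinary income tax: 49,450 zł − 29,580 zł = 19,870 zł.

19,870 zł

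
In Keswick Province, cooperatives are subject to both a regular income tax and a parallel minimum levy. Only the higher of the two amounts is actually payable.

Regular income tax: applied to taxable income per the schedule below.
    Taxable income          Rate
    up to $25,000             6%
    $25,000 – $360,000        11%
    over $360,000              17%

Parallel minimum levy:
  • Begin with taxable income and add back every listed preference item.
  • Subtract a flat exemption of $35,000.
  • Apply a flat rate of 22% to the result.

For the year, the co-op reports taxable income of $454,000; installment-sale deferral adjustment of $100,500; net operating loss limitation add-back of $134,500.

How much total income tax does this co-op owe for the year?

Regular income tax:
  $25,000 × 6% = $1,500
  $335,000 × 11% = $36,850
  $94,000 × 17% = $15,980
  → $54,330

Parallel minimum levy:
  Adjusted income: $454,000 + $100,500 + $134,500 = $689,000
  Less exemption $35,000 → base $654,000
  $654,000 × 22% = $143,880

$143,880 > $54,330, so the parallel minimum levy is the binding amount.

$143,880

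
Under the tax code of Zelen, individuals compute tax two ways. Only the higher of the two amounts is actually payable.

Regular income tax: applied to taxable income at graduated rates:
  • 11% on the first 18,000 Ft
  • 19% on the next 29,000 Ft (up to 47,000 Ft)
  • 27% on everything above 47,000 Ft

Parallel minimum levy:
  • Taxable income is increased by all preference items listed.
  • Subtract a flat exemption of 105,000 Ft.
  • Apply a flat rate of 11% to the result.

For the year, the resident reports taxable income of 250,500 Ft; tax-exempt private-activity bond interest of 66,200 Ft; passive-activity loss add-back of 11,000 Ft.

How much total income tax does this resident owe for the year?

Parallel minimum levy:
  Adjusted income: 250,500 Ft + 66,200 Ft + 11,000 Ft = 327,700 Ft
  Less exemption 105,000 Ft → base 222,700 Ft
  222,700 Ft × 11% = 24,497 Ft

Regular income tax:
  18,000 Ft × 11% = 1,980 Ft
  29,000 Ft × 19% = 5,510 Ft
  203,500 Ft × 27% = 54,945 Ft
  → 62,435 Ft

62,435 Ft > 24,497 Ft, so the regular income tax governs.

62,435 Ft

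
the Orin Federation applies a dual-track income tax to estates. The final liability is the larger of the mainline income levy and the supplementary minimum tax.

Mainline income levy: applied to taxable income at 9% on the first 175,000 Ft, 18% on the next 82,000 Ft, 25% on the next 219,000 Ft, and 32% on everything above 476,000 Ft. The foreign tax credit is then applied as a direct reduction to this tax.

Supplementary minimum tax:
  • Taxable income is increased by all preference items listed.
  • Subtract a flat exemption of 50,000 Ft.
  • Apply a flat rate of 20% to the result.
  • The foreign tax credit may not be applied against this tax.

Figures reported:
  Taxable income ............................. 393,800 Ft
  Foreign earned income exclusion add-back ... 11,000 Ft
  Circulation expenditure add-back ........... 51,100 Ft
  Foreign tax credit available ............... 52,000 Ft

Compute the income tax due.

Supplementary minimum tax:
  Adjusted income: 393,800 Ft + 11,000 Ft + 51,100 Ft = 455,900 Ft
  Less exemption 50,000 Ft → base 405,900 Ft
  405,900 Ft × 20% = 81,180 Ft

Mainline income levy:
  175,000 Ft × 9% = 15,750 Ft
  82,000 Ft × 18% = 14,760 Ft
  136,800 Ft × 25% = 34,200 Ft
  → 64,710 Ft
  Less foreign tax credit 52,000 Ft → 12,710 Ft

81,180 Ft > 12,710 Ft, so the supplementary minimum tax is the binding amount.

81,180 Ft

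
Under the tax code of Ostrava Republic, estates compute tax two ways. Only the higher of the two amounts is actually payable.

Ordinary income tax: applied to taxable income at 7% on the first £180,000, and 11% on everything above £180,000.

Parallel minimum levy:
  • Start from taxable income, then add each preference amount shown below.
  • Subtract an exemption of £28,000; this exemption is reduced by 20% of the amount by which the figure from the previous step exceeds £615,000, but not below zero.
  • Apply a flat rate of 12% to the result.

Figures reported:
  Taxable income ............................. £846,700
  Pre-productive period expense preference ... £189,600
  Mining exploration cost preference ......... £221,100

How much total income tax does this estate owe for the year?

£150,888

Ordinary income tax:
  £180,000 × 7% = £12,600
  £666,700 × 11% = £73,337
  → £85,937

Parallel minimum levy:
  Adjusted income: £846,700 + £189,600 + £221,100 = £1,257,400
  Exemption: 20% × (£1,257,400 − £615,000) = £128,480 ≥ £28,000, so the exemption is fully phased out
  Base: £1,257,400 − £0 = £1,257,400
  £1,257,400 × 12% = £150,888

£150,888 > £85,937, so the parallel minimum levy is the binding amount.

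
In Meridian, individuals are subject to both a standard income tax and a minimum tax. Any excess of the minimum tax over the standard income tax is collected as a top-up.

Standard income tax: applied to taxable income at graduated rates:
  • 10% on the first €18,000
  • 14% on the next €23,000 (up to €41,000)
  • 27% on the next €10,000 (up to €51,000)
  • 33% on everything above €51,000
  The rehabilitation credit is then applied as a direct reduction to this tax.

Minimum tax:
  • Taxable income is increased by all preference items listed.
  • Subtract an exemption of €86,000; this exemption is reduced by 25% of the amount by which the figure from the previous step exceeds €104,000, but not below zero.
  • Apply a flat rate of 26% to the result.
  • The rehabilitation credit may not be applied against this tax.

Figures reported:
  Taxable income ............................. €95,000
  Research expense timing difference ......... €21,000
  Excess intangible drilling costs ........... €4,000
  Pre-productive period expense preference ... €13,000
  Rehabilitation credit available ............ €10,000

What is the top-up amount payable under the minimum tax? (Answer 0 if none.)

€1,865

Standard income tax:
  €18,000 × 10% = €1,800
  €23,000 × 14% = €3,220
  €10,000 × 27% = €2,700
  €44,000 × 33% = €14,520
  → €22,240
  Less rehabilitation credit €10,000 → €12,240

Minimum tax:
  Adjusted income: €95,000 + €21,000 + €4,000 + €13,000 = €133,000
  Exemption: €86,000 − 25% × (€133,000 − €104,000) = €86,000 − €7,250 = €78,750
  Base: €133,000 − €78,750 = €54,250
  €54,250 × 26% = €14,105

Excess of minimum tax over standard income tax: €14,105 − €12,240 = €1,865.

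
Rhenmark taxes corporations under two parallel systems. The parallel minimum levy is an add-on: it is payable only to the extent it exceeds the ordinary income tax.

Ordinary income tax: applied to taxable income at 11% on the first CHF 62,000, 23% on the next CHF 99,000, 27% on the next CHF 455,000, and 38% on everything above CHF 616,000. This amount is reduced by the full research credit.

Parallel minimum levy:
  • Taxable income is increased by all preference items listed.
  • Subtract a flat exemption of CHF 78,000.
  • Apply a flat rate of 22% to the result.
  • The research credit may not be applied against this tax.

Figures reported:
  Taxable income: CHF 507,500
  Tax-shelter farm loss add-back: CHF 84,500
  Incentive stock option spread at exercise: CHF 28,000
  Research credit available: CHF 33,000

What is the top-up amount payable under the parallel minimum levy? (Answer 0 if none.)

CHF 29,095

Parallel minimum levy:
  Adjusted income: CHF 507,500 + CHF 84,500 + CHF 28,000 = CHF 620,000
  Less exemption CHF 78,000 → base CHF 542,000
  CHF 542,000 × 22% = CHF 119,240

Ordinary income tax:
  CHF 62,000 × 11% = CHF 6,820
  CHF 99,000 × 23% = CHF 22,770
  CHF 346,500 × 27% = CHF 93,555
  → CHF 123,145
  Less research credit CHF 33,000 → CHF 90,145

Excess of parallel minimum levy over ordinary income tax: CHF 119,240 − CHF 90,145 = CHF 29,095.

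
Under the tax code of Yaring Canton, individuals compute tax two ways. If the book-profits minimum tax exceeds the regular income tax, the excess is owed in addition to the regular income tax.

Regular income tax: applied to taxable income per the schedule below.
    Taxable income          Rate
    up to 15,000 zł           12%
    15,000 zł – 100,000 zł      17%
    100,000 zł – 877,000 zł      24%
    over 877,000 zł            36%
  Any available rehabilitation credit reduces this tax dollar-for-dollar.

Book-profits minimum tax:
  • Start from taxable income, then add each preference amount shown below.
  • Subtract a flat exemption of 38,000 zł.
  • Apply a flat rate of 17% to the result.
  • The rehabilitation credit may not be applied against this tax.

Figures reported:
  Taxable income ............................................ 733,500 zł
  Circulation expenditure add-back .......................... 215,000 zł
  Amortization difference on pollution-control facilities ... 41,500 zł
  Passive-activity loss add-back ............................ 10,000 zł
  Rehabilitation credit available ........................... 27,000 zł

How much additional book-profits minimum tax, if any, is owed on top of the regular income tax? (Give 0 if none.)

22,250 zł

Regular income tax:
  15,000 zł × 12% = 1,800 zł
  85,000 zł × 17% = 14,450 zł
  633,500 zł × 24% = 152,040 zł
  → 168,290 zł
  Less rehabilitation credit 27,000 zł → 141,290 zł

Book-profits minimum tax:
  Adjusted income: 733,500 zł + 215,000 zł + 41,500 zł + 10,000 zł = 1,000,000 zł
  Less exemption 38,000 zł → base 962,000 zł
  962,000 zł × 17% = 163,540 zł

Excess of book-profits minimum tax over regular income tax: 163,540 zł − 141,290 zł = 22,250 zł.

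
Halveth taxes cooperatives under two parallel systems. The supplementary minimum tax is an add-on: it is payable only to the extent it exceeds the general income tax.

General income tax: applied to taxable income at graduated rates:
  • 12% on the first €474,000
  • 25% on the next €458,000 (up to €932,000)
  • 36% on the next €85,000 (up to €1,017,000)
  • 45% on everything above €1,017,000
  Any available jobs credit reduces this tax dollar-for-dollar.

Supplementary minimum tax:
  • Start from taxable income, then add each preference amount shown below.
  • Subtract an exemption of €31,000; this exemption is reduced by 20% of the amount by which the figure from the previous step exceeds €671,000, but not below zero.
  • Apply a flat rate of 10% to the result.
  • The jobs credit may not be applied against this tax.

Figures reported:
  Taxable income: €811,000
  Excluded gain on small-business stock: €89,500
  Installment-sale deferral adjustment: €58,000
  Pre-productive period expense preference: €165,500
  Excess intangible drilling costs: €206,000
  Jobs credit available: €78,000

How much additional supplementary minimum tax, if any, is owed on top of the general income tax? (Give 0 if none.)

€69,870

Supplementary minimum tax:
  Adjusted income: €811,000 + €89,500 + €58,000 + €165,500 + €206,000 = €1,330,000
  Exemption: 20% × (€1,330,000 − €671,000) = €131,800 ≥ €31,000, so the exemption is fully phased out
  Base: €1,330,000 − €0 = €1,330,000
  €1,330,000 × 10% = €133,000

General income tax:
  €474,000 × 12% = €56,880
  €337,000 × 25% = €84,250
  → €141,130
  Less jobs credit €78,000 → €63,130

Excess of supplementary minimum tax over general income tax: €133,000 − €63,130 = €69,870.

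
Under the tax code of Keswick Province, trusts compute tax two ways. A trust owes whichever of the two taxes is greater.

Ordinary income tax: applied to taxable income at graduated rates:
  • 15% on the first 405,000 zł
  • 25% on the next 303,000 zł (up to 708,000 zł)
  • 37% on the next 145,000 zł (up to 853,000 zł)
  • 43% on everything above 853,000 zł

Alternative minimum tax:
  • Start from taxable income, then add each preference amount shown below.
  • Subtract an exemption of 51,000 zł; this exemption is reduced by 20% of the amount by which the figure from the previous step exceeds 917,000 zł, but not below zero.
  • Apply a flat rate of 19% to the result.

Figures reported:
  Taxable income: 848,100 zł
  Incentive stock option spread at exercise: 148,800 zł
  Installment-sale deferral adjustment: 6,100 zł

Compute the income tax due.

Ordinary income tax:
  405,000 zł × 15% = 60,750 zł
  303,000 zł × 25% = 75,750 zł
  140,100 zł × 37% = 51,837 zł
  → 188,337 zł

Alternative minimum tax:
  Adjusted income: 848,100 zł + 148,800 zł + 6,100 zł = 1,003,000 zł
  Exemption: 51,000 zł − 20% × (1,003,000 zł − 917,000 zł) = 51,000 zł − 17,200 zł = 33,800 zł
  Base: 1,003,000 zł − 33,800 zł = 969,200 zł
  969,200 zł × 19% = 184,148 zł

188,337 zł > 184,148 zł, so the ordinary income tax governs.

188,337 zł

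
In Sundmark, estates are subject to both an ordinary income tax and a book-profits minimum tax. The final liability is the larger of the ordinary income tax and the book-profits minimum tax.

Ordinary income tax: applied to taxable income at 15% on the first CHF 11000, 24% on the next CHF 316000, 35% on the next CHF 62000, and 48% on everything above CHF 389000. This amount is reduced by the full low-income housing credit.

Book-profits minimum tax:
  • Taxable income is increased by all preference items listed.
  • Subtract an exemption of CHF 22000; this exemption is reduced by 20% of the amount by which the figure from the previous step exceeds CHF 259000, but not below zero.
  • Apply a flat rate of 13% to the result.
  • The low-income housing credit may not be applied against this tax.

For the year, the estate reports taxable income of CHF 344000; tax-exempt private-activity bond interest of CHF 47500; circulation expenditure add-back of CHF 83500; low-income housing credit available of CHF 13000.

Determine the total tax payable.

Book-profits minimum tax:
  Adjusted income: CHF 344000 + CHF 47500 + CHF 83500 = CHF 475000
  Exemption: 20% × (CHF 475000 − CHF 259000) = CHF 43200 ≥ CHF 22000, so the exemption is fully phased out
  Base: CHF 475000 − CHF 0 = CHF 475000
  CHF 475000 × 13% = CHF 61750

Ordinary income tax:
  CHF 11000 × 15% = CHF 1650
  CHF 316000 × 24% = CHF 75840
  CHF 17000 × 35% = CHF 5950
  → CHF 83440
  Less low-income housing credit CHF 13000 → CHF 70440

CHF 70440 > CHF 61750, so the ordinary income tax governs.

CHF 70440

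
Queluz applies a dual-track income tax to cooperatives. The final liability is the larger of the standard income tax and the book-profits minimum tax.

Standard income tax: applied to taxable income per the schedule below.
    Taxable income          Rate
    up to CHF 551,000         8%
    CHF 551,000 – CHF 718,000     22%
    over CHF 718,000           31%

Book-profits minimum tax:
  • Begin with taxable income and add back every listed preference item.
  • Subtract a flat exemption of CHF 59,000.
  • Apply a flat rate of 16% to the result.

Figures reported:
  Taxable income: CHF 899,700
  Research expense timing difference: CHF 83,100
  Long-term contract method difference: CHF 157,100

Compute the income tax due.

CHF 172,944

Standard income tax:
  CHF 551,000 × 8% = CHF 44,080
  CHF 167,000 × 22% = CHF 36,740
  CHF 181,700 × 31% = CHF 56,327
  → CHF 137,147

Book-profits minimum tax:
  Adjusted income: CHF 899,700 + CHF 83,100 + CHF 157,100 = CHF 1,139,900
  Less exemption CHF 59,000 → base CHF 1,080,900
  CHF 1,080,900 × 16% = CHF 172,944

CHF 172,944 > CHF 137,147, so the book-profits minimum tax is the binding amount.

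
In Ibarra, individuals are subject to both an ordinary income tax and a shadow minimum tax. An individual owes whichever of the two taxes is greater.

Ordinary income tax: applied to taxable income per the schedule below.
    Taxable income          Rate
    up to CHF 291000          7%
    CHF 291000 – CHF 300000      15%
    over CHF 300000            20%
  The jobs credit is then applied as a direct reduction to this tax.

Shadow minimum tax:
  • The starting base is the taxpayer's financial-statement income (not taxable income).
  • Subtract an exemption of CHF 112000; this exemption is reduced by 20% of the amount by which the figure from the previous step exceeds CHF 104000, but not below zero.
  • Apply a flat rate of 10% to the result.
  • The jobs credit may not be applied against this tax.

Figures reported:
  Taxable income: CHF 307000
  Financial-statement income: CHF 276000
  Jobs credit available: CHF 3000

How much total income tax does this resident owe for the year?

CHF 20120

Ordinary income tax:
  CHF 291000 × 7% = CHF 20370
  CHF 9000 × 15% = CHF 1350
  CHF 7000 × 20% = CHF 1400
  → CHF 23120
  Less jobs credit CHF 3000 → CHF 20120

Shadow minimum tax:
  Base (financial-statement income): CHF 276000
  Exemption: CHF 112000 − 20% × (CHF 276000 − CHF 104000) = CHF 112000 − CHF 34400 = CHF 77600
  Base: CHF 276000 − CHF 77600 = CHF 198400
  CHF 198400 × 10% = CHF 19840

CHF 20120 > CHF 19840, so the ordinary income tax governs.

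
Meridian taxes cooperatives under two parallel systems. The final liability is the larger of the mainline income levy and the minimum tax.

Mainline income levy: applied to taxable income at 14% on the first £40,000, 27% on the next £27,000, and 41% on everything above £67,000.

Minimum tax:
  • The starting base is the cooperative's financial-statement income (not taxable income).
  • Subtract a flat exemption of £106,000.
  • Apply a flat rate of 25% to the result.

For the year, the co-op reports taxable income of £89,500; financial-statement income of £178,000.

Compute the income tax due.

£22,115

Mainline income levy:
  £40,000 × 14% = £5,600
  £27,000 × 27% = £7,290
  £22,500 × 41% = £9,225
  → £22,115

Minimum tax:
  Base (financial-statement income): £178,000
  Less exemption £106,000 → base £72,000
  £72,000 × 25% = £18,000

£22,115 > £18,000, so the mainline income levy governs.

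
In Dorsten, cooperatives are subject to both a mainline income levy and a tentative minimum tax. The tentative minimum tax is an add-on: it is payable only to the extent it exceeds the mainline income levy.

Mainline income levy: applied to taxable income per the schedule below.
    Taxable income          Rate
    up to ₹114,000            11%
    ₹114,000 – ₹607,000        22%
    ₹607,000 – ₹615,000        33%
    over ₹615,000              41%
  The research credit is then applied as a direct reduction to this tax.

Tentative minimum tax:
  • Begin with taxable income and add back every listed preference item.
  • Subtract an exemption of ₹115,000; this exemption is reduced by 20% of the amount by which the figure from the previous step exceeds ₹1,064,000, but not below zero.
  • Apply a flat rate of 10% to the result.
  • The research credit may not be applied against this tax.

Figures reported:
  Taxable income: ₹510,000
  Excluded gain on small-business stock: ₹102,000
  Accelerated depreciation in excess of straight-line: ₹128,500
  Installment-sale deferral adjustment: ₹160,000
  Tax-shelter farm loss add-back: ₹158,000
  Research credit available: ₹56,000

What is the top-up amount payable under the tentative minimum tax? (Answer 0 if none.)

Tentative minimum tax:
  Adjusted income: ₹510,000 + ₹102,000 + ₹128,500 + ₹160,000 + ₹158,000 = ₹1,058,500
  Exemption: ₹1,058,500 ≤ ₹1,064,000, so full ₹115,000 applies
  Base: ₹1,058,500 − ₹115,000 = ₹943,500
  ₹943,500 × 10% = ₹94,350

Mainline income levy:
  ₹114,000 × 11% = ₹12,540
  ₹396,000 × 22% = ₹87,120
  → ₹99,660
  Less research credit ₹56,000 → ₹43,660

Excess of tentative minimum tax over mainline income levy: ₹94,350 − ₹43,660 = ₹50,690.

₹50,690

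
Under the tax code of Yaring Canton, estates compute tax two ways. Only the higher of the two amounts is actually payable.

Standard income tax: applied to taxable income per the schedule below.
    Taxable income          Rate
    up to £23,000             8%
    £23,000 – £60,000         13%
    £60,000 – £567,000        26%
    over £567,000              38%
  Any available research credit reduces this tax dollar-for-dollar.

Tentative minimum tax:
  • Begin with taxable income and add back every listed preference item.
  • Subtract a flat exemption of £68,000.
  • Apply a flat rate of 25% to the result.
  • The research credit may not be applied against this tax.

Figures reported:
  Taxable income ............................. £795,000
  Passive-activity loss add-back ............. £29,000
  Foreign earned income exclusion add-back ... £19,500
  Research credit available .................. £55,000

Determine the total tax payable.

£193,875

Tentative minimum tax:
  Adjusted income: £795,000 + £29,000 + £19,500 = £843,500
  Less exemption £68,000 → base £775,500
  £775,500 × 25% = £193,875

Standard income tax:
  £23,000 × 8% = £1,840
  £37,000 × 13% = £4,810
  £507,000 × 26% = £131,820
  £228,000 × 38% = £86,640
  → £225,110
  Less research credit £55,000 → £170,110

£193,875 > £170,110, so the tentative minimum tax is the binding amount.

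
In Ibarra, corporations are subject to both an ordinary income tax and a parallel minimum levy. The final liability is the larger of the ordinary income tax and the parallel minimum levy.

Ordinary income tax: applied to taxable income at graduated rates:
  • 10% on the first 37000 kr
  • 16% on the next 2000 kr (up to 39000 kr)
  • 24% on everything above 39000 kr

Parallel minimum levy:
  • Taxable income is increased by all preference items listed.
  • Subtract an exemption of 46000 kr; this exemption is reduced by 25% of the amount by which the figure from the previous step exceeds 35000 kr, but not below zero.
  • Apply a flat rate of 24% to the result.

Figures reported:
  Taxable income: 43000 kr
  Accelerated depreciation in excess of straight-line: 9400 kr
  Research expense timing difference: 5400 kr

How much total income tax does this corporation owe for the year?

Ordinary income tax:
  37000 kr × 10% = 3700 kr
  2000 kr × 16% = 320 kr
  4000 kr × 24% = 960 kr
  → 4980 kr

Parallel minimum levy:
  Adjusted income: 43000 kr + 9400 kr + 5400 kr = 57800 kr
  Exemption: 46000 kr − 25% × (57800 kr − 35000 kr) = 46000 kr − 5700 kr = 40300 kr
  Base: 57800 kr − 40300 kr = 17500 kr
  17500 kr × 24% = 4200 kr

4980 kr > 4200 kr, so the ordinary income tax governs.

4980 kr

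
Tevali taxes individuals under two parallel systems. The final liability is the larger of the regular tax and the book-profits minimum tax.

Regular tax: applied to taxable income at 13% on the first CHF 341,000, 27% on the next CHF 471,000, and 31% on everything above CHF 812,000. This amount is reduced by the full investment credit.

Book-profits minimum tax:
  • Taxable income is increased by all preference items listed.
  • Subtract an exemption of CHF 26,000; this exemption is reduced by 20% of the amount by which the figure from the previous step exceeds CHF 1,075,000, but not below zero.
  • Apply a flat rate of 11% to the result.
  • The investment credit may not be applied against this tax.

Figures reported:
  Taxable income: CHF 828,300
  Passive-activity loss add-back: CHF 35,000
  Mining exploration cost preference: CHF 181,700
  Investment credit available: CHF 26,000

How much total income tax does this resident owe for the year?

Regular tax:
  CHF 341,000 × 13% = CHF 44,330
  CHF 471,000 × 27% = CHF 127,170
  CHF 16,300 × 31% = CHF 5,053
  → CHF 176,553
  Less investment credit CHF 26,000 → CHF 150,553

Book-profits minimum tax:
  Adjusted income: CHF 828,300 + CHF 35,000 + CHF 181,700 = CHF 1,045,000
  Exemption: CHF 1,045,000 ≤ CHF 1,075,000, so full CHF 26,000 applies
  Base: CHF 1,045,000 − CHF 26,000 = CHF 1,019,000
  CHF 1,019,000 × 11% = CHF 112,090

CHF 150,553 > CHF 112,090, so the regular tax governs.

CHF 150,553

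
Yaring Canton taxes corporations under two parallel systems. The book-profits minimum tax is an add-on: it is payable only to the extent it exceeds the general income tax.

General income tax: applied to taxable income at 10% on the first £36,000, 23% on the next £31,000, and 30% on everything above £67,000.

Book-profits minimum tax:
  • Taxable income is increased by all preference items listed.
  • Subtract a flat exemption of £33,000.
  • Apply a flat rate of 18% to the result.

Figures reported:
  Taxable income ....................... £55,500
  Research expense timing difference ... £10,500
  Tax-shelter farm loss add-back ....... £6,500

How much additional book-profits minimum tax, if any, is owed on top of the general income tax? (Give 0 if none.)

General income tax:
  £36,000 × 10% = £3,600
  £19,500 × 23% = £4,485
  → £8,085

Book-profits minimum tax:
  Adjusted income: £55,500 + £10,500 + £6,500 = £72,500
  Less exemption £33,000 → base £39,500
  £39,500 × 18% = £7,110

£7,110 ≤ £8,085, so no add-on is due.

£0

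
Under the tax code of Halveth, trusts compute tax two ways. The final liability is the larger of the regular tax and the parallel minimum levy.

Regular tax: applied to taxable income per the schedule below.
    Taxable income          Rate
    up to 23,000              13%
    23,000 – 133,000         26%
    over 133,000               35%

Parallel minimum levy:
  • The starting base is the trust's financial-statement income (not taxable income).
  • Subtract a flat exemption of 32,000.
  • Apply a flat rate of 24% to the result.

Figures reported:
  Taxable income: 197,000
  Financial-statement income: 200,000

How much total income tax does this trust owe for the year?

Regular tax:
  23,000 × 13% = 2,990
  110,000 × 26% = 28,600
  64,000 × 35% = 22,400
  → 53,990

Parallel minimum levy:
  Base (financial-statement income): 200,000
  Less exemption 32,000 → base 168,000
  168,000 × 24% = 40,320

53,990 > 40,320, so the regular tax governs.

53,990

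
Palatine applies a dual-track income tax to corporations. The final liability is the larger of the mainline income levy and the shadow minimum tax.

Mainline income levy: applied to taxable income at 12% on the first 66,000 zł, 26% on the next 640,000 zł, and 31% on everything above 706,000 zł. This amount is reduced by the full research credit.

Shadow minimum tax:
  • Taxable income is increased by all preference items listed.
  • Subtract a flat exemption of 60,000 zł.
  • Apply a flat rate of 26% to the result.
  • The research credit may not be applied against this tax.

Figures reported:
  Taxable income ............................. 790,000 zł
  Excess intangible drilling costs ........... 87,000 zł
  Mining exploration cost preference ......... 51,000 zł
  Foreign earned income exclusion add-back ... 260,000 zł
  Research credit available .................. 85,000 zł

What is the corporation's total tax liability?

Shadow minimum tax:
  Adjusted income: 790,000 zł + 87,000 zł + 51,000 zł + 260,000 zł = 1,188,000 zł
  Less exemption 60,000 zł → base 1,128,000 zł
  1,128,000 zł × 26% = 293,280 zł

Mainline income levy:
  66,000 zł × 12% = 7,920 zł
  640,000 zł × 26% = 166,400 zł
  84,000 zł × 31% = 26,040 zł
  → 200,360 zł
  Less research credit 85,000 zł → 115,360 zł

293,280 zł > 115,360 zł, so the shadow minimum tax is the binding amount.

293,280 zł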